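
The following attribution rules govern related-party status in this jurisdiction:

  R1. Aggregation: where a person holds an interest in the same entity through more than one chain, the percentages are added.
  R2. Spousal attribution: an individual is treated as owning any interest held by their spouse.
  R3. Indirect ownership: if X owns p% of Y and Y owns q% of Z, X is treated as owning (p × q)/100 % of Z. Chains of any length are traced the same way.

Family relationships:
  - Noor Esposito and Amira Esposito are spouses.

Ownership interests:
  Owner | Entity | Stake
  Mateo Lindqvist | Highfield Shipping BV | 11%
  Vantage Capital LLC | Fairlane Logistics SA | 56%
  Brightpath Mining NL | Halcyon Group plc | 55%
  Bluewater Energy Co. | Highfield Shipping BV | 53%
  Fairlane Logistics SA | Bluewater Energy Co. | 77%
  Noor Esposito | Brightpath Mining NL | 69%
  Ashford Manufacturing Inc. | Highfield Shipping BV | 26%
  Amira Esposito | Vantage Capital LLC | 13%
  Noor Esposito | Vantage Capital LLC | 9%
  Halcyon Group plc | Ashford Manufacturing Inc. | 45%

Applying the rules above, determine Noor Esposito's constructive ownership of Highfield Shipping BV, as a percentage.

9.467942%

By spousal attribution (R2), Noor Esposito is treated as also owning Amira Esposito's interest in Vantage Capital LLC, giving 9% + 13% = 22%.
Chain via Brightpath Mining NL → Halcyon Group plc → Ashford Manufacturing Inc. (R3): 69% × 55% × 45% × 26% = 4.44015% of Highfield Shipping BV.
Chain via Vantage Capital LLC → Fairlane Logistics SA → Bluewater Energy Co. (R3): 22% × 56% × 77% × 53% = 5.027792% of Highfield Shipping BV.
Aggregating (R1): 4.44015% + 5.027792% = 9.467942%.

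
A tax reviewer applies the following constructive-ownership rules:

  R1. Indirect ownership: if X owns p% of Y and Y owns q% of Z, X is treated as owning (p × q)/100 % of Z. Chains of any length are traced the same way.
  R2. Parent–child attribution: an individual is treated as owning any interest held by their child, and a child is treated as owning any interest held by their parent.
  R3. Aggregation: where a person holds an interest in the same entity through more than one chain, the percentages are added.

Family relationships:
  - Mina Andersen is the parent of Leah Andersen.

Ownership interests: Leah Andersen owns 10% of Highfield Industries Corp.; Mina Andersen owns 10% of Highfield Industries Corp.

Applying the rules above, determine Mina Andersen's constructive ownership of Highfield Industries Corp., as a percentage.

By parent–child attribution (R2), Mina Andersen is treated as also owning Leah Andersen's interest in Highfield Industries Corp, giving 10% + 10% = 20%.
Direct interest in Highfield Industries Corp: 20%.

20%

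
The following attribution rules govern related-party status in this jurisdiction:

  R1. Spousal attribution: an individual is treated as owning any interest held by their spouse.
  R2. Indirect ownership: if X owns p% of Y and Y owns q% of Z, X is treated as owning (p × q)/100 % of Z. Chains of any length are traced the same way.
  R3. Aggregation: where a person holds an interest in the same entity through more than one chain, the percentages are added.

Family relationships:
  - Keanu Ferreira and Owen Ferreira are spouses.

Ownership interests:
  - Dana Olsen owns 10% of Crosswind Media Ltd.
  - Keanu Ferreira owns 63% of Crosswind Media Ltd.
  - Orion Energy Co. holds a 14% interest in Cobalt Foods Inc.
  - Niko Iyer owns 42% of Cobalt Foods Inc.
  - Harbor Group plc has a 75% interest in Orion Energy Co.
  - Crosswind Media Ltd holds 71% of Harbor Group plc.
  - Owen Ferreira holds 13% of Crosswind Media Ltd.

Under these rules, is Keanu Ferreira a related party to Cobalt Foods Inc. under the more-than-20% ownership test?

By spousal attribution (R1), Keanu Ferreira is treated as also owning Owen Ferreira's interest in Crosswind Media Ltd, giving 63% + 13% = 76%.
Chain via Crosswind Media Ltd → Harbor Group plc → Orion Energy Co. (R2): 76% × 71% × 75% × 14% = 5.6658% of Cobalt Foods Inc.
5.6658% does not exceed the 20% threshold, so Keanu is not a related party to Cobalt Foods Inc.

No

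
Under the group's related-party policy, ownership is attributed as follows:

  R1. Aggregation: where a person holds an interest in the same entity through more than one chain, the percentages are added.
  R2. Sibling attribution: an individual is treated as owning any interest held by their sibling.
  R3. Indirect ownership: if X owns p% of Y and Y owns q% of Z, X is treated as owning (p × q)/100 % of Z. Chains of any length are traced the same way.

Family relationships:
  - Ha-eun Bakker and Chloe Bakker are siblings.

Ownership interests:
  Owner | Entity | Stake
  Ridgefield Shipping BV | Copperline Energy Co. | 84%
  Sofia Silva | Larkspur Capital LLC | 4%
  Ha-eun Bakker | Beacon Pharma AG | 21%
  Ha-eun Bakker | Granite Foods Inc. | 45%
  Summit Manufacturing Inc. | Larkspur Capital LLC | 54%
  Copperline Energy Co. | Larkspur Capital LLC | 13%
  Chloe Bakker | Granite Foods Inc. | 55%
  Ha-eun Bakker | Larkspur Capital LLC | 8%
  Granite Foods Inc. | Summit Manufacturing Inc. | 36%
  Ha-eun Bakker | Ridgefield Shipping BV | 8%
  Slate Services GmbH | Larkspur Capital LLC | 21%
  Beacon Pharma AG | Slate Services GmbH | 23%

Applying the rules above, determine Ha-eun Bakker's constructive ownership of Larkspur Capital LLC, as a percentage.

By sibling attribution (R2), Ha-eun Bakker is treated as also owning Chloe Bakker's interest in Granite Foods Inc, giving 45% + 55% = 100%.
Chain via Granite Foods Inc. → Summit Manufacturing Inc. (R3): 100% × 36% × 54% = 19.44% of Larkspur Capital LLC.
Chain via Beacon Pharma AG → Slate Services GmbH (R3): 21% × 23% × 21% = 1.0143% of Larkspur Capital LLC.
Chain via Ridgefield Shipping BV → Copperline Energy Co. (R3): 8% × 84% × 13% = 0.8736% of Larkspur Capital LLC.
Direct interest in Larkspur Capital LLC: 8%.
Aggregating (R1): 19.44% + 1.0143% + 0.8736% + 8% = 29.3279%.

29.3279%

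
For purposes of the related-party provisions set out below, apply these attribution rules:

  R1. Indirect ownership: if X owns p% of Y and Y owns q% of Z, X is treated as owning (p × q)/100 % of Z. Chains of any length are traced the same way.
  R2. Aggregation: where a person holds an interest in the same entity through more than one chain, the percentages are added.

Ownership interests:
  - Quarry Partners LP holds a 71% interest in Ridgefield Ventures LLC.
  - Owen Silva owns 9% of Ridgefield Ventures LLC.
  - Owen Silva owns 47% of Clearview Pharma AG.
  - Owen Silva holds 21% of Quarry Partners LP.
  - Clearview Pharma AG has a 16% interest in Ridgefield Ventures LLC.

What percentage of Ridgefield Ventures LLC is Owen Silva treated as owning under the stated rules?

Chain via Quarry Partners LP (R1): 21% × 71% = 14.91% of Ridgefield Ventures LLC.
Chain via Clearview Pharma AG (R1): 47% × 16% = 7.52% of Ridgefield Ventures LLC.
Direct interest in Ridgefield Ventures LLC: 9%.
Aggregating (R2): 14.91% + 7.52% + 9% = 31.43%.

31.43%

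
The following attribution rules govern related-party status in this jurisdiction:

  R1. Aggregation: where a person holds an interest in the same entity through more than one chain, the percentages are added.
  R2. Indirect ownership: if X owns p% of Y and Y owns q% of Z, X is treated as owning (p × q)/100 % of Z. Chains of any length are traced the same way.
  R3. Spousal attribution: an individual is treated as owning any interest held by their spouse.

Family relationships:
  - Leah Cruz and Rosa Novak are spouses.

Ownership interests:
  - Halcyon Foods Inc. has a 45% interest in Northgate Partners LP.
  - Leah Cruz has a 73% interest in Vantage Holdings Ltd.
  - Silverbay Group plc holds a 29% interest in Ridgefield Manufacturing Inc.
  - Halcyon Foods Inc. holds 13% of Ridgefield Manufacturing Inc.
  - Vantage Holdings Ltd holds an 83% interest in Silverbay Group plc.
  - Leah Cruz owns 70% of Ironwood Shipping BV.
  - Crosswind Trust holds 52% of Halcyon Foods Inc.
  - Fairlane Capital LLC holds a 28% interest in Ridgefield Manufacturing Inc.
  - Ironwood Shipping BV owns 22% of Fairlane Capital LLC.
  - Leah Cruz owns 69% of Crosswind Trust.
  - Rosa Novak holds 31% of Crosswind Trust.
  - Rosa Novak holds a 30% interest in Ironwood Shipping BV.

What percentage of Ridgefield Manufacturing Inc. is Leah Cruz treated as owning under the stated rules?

30.4911%

By spousal attribution (R3), Leah Cruz is treated as also owning Rosa Novak's interest in Ironwood Shipping BV, giving 70% + 30% = 100%.
By spousal attribution (R3), Leah Cruz is treated as also owning Rosa Novak's interest in Crosswind Trust, giving 69% + 31% = 100%.
Chain via Vantage Holdings Ltd → Silverbay Group plc (R2): 73% × 83% × 29% = 17.5711% of Ridgefield Manufacturing Inc.
Chain via Ironwood Shipping BV → Fairlane Capital LLC (R2): 100% × 22% × 28% = 6.16% of Ridgefield Manufacturing Inc.
Chain via Crosswind Trust → Halcyon Foods Inc. (R2): 100% × 52% × 13% = 6.76% of Ridgefield Manufacturing Inc.
Aggregating (R1): 17.5711% + 6.16% + 6.76% = 30.4911%.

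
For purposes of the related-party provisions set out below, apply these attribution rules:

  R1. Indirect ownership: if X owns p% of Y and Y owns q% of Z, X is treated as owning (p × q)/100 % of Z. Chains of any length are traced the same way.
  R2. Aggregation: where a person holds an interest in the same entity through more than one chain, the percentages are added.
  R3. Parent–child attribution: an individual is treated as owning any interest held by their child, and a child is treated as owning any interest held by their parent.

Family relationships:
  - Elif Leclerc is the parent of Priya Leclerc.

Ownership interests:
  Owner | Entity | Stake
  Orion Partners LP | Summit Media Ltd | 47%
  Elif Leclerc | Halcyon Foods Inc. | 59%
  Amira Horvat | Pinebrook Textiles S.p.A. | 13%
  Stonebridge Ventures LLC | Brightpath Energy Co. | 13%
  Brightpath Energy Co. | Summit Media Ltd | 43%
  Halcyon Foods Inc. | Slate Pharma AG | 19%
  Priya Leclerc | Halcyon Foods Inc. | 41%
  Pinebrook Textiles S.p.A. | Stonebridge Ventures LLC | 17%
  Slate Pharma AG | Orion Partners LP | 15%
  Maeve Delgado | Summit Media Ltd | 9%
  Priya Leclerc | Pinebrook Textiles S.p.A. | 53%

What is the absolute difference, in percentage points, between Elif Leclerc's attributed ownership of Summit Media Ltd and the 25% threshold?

By parent–child attribution (R3), Elif Leclerc is treated as also owning Priya Leclerc's interest in Halcyon Foods Inc, giving 59% + 41% = 100%.
By parent–child attribution (R3), Elif Leclerc is treated as owning Priya Leclerc's 53% interest in Pinebrook Textiles S.p.A.
Chain via Halcyon Foods Inc. → Slate Pharma AG → Orion Partners LP (R1): 100% × 19% × 15% × 47% = 1.3395% of Summit Media Ltd.
Chain via Pinebrook Textiles S.p.A. → Stonebridge Ventures LLC → Brightpath Energy Co. (R1): 53% × 17% × 13% × 43% = 0.503659% of Summit Media Ltd.
Aggregating (R2): 1.3395% + 0.503659% = 1.843159%.
1.843159% falls short of the 25% threshold by 23.156841 percentage points.

23.156841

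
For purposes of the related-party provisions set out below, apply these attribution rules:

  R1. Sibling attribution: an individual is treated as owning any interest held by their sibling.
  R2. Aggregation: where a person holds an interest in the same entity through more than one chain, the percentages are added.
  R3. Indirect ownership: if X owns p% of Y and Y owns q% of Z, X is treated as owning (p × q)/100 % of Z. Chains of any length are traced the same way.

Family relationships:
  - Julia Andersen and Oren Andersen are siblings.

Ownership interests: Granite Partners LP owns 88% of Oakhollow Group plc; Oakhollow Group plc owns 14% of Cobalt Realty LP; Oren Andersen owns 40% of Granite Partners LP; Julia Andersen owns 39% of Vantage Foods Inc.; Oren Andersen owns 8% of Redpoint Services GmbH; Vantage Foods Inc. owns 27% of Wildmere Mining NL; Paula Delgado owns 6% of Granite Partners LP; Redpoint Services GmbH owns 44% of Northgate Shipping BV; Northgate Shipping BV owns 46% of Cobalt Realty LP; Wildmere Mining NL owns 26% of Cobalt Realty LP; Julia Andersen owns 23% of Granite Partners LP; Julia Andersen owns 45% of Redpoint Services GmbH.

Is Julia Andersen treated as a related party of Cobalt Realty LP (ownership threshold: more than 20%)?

By sibling attribution (R1), Julia Andersen is treated as also owning Oren Andersen's interest in Granite Partners LP, giving 23% + 40% = 63%.
By sibling attribution (R1), Julia Andersen is treated as also owning Oren Andersen's interest in Redpoint Services GmbH, giving 45% + 8% = 53%.
Chain via Granite Partners LP → Oakhollow Group plc (R3): 63% × 88% × 14% = 7.7616% of Cobalt Realty LP.
Chain via Redpoint Services GmbH → Northgate Shipping BV (R3): 53% × 44% × 46% = 10.7272% of Cobalt Realty LP.
Chain via Vantage Foods Inc. → Wildmere Mining NL (R3): 39% × 27% × 26% = 2.7378% of Cobalt Realty LP.
Aggregating (R2): 7.7616% + 10.7272% + 2.7378% = 21.2266%.
21.2266% exceeds the 20% threshold, so Julia is a related party to Cobalt Realty LP.

Yes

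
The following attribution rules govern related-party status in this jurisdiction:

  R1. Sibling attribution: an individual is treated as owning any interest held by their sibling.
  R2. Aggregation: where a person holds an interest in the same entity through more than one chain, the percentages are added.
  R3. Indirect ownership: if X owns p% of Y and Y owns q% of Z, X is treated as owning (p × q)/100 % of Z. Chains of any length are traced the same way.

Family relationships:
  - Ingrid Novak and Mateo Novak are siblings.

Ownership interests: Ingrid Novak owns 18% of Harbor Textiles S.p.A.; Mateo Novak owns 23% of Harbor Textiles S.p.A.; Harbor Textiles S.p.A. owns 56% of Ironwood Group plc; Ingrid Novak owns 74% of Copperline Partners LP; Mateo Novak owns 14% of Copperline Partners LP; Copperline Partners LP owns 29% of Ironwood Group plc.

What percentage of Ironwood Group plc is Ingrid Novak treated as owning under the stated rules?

48.48%

By sibling attribution (R1), Ingrid Novak is treated as also owning Mateo Novak's interest in Copperline Partners LP, giving 74% + 14% = 88%.
By sibling attribution (R1), Ingrid Novak is treated as also owning Mateo Novak's interest in Harbor Textiles S.p.A, giving 18% + 23% = 41%.
Chain via Copperline Partners LP (R3): 88% × 29% = 25.52% of Ironwood Group plc.
Chain via Harbor Textiles S.p.A. (R3): 41% × 56% = 22.96% of Ironwood Group plc.
Aggregating (R2): 25.52% + 22.96% = 48.48%.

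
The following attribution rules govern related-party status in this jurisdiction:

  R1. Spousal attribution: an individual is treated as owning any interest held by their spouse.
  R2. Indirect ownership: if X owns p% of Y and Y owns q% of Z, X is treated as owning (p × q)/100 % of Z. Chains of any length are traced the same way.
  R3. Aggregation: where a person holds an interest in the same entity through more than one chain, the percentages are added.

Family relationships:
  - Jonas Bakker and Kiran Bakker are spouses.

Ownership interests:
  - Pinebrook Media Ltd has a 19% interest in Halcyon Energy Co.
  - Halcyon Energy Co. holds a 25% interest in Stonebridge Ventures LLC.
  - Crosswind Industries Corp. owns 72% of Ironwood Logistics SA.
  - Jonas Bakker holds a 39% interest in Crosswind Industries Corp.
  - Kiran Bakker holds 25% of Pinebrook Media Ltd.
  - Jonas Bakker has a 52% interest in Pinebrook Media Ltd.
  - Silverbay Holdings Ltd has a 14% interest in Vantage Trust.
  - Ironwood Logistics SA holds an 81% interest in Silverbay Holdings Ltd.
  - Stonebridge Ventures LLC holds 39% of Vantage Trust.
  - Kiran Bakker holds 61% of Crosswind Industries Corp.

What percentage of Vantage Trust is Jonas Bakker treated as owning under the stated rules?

9.591225%

By spousal attribution (R1), Jonas Bakker is treated as also owning Kiran Bakker's interest in Pinebrook Media Ltd, giving 52% + 25% = 77%.
By spousal attribution (R1), Jonas Bakker is treated as also owning Kiran Bakker's interest in Crosswind Industries Corp, giving 39% + 61% = 100%.
Chain via Pinebrook Media Ltd → Halcyon Energy Co. → Stonebridge Ventures LLC (R2): 77% × 19% × 25% × 39% = 1.426425% of Vantage Trust.
Chain via Crosswind Industries Corp. → Ironwood Logistics SA → Silverbay Holdings Ltd (R2): 100% × 72% × 81% × 14% = 8.1648% of Vantage Trust.
Aggregating (R3): 1.426425% + 8.1648% = 9.591225%.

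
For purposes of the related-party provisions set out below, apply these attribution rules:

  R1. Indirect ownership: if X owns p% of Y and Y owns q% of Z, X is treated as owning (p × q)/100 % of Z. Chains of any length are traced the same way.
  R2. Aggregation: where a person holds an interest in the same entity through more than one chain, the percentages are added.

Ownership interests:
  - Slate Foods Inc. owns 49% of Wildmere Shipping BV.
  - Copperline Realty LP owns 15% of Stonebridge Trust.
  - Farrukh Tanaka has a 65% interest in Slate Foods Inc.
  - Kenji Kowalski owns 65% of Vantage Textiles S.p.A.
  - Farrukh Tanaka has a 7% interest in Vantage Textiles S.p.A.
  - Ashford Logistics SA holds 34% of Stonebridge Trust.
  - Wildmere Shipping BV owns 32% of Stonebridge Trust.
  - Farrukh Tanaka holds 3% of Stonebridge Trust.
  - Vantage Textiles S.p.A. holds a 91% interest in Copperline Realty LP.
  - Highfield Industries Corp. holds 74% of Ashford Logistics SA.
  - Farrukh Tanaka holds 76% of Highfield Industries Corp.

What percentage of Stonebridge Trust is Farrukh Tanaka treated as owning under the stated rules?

33.2691%

Chain via Highfield Industries Corp. → Ashford Logistics SA (R1): 76% × 74% × 34% = 19.1216% of Stonebridge Trust.
Chain via Slate Foods Inc. → Wildmere Shipping BV (R1): 65% × 49% × 32% = 10.192% of Stonebridge Trust.
Chain via Vantage Textiles S.p.A. → Copperline Realty LP (R1): 7% × 91% × 15% = 0.9555% of Stonebridge Trust.
Direct interest in Stonebridge Trust: 3%.
Aggregating (R2): 19.1216% + 10.192% + 0.9555% + 3% = 33.2691%.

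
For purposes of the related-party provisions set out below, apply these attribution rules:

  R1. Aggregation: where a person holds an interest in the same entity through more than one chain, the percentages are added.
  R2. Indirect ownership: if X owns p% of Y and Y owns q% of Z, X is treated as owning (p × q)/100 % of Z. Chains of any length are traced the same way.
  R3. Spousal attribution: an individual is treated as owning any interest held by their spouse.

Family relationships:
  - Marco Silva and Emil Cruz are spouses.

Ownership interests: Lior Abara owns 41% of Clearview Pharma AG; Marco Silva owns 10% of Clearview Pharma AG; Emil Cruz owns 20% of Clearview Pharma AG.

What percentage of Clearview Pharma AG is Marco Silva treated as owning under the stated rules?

By spousal attribution (R3), Marco Silva is treated as also owning Emil Cruz's interest in Clearview Pharma AG, giving 10% + 20% = 30%.
Direct interest in Clearview Pharma AG: 30%.

30%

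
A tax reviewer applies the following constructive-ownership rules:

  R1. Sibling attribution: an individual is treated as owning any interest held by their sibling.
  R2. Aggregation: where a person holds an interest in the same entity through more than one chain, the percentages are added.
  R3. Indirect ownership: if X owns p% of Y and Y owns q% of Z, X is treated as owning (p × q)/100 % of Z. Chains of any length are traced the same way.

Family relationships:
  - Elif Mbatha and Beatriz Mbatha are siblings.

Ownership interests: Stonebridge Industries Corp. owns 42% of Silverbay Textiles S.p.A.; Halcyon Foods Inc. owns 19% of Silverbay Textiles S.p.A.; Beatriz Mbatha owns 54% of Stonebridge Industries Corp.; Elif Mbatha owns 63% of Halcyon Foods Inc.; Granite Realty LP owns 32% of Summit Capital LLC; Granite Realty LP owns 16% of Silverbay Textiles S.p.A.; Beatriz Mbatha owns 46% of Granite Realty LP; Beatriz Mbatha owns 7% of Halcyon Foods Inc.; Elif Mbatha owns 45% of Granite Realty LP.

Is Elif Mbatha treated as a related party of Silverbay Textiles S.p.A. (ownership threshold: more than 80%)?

No

By sibling attribution (R1), Elif Mbatha is treated as also owning Beatriz Mbatha's interest in Granite Realty LP, giving 45% + 46% = 91%.
By sibling attribution (R1), Elif Mbatha is treated as also owning Beatriz Mbatha's interest in Halcyon Foods Inc, giving 63% + 7% = 70%.
By sibling attribution (R1), Elif Mbatha is treated as owning Beatriz Mbatha's 54% interest in Stonebridge Industries Corp.
Chain via Granite Realty LP (R3): 91% × 16% = 14.56% of Silverbay Textiles S.p.A.
Chain via Halcyon Foods Inc. (R3): 70% × 19% = 13.3% of Silverbay Textiles S.p.A.
Chain via Stonebridge Industries Corp. (R3): 54% × 42% = 22.68% of Silverbay Textiles S.p.A.
Aggregating (R2): 14.56% + 13.3% + 22.68% = 50.54%.
50.54% does not exceed the 80% threshold, so Elif is not a related party to Silverbay Textiles S.p.A.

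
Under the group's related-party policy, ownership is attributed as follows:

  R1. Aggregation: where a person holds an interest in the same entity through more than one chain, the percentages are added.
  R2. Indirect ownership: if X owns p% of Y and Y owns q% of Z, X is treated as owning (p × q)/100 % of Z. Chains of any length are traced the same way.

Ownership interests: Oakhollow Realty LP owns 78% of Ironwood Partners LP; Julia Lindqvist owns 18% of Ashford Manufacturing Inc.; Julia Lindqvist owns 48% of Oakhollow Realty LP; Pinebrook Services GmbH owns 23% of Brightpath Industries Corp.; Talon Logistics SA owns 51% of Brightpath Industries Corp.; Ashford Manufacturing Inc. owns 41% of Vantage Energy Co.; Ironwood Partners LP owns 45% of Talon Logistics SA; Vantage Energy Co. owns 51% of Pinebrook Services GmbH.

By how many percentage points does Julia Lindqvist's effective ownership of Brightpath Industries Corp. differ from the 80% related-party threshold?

Chain via Ashford Manufacturing Inc. → Vantage Energy Co. → Pinebrook Services GmbH (R2): 18% × 41% × 51% × 23% = 0.865674% of Brightpath Industries Corp.
Chain via Oakhollow Realty LP → Ironwood Partners LP → Talon Logistics SA (R2): 48% × 78% × 45% × 51% = 8.59248% of Brightpath Industries Corp.
Aggregating (R1): 0.865674% + 8.59248% = 9.458154%.
9.458154% falls short of the 80% threshold by 70.541846 percentage points.

70.541846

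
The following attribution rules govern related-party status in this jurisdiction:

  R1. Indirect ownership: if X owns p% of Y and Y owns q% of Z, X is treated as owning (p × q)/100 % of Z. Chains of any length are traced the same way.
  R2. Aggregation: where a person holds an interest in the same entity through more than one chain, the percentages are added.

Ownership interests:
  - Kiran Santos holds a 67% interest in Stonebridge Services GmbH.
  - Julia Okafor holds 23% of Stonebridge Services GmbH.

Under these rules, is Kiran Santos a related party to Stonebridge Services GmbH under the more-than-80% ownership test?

Direct interest in Stonebridge Services GmbH: 67%.
67% does not exceed the 80% threshold, so Kiran is not a related party to Stonebridge Services GmbH.

No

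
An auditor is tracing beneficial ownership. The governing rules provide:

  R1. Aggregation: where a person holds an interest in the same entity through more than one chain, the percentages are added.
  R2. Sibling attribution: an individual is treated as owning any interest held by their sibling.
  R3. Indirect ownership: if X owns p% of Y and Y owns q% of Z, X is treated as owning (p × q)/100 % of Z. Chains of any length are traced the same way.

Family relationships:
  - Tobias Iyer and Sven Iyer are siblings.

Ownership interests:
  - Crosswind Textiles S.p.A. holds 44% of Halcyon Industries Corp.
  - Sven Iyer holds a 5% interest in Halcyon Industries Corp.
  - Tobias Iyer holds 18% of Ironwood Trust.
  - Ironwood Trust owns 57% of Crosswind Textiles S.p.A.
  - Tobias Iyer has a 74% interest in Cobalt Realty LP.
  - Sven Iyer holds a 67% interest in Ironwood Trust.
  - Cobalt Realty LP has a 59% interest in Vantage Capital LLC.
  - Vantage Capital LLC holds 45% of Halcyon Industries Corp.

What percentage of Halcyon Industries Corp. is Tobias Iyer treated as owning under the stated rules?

45.965%

By sibling attribution (R2), Tobias Iyer is treated as also owning Sven Iyer's interest in Ironwood Trust, giving 18% + 67% = 85%.
By sibling attribution (R2), Tobias Iyer is treated as owning Sven Iyer's 5% interest in Halcyon Industries Corp.
Chain via Cobalt Realty LP → Vantage Capital LLC (R3): 74% × 59% × 45% = 19.647% of Halcyon Industries Corp.
Chain via Ironwood Trust → Crosswind Textiles S.p.A. (R3): 85% × 57% × 44% = 21.318% of Halcyon Industries Corp.
Direct interest in Halcyon Industries Corp: 5%.
Aggregating (R1): 19.647% + 21.318% + 5% = 45.965%.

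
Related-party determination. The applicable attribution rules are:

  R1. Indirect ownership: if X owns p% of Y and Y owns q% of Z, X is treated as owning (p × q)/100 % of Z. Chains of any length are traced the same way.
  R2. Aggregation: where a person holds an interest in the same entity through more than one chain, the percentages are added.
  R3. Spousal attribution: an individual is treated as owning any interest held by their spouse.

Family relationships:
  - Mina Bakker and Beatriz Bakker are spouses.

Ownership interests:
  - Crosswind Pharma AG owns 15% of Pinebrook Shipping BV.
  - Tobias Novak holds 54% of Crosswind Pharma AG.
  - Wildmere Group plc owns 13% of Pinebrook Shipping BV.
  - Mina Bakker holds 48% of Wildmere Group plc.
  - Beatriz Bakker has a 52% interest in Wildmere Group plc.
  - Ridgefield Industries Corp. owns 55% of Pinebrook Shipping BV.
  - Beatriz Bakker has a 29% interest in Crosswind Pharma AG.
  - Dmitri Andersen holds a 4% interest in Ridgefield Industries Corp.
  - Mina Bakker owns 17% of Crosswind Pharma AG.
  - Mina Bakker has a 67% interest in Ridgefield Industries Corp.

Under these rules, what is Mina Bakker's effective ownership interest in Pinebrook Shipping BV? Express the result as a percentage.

By spousal attribution (R3), Mina Bakker is treated as also owning Beatriz Bakker's interest in Crosswind Pharma AG, giving 17% + 29% = 46%.
By spousal attribution (R3), Mina Bakker is treated as also owning Beatriz Bakker's interest in Wildmere Group plc, giving 48% + 52% = 100%.
Chain via Ridgefield Industries Corp. (R1): 67% × 55% = 36.85% of Pinebrook Shipping BV.
Chain via Crosswind Pharma AG (R1): 46% × 15% = 6.9% of Pinebrook Shipping BV.
Chain via Wildmere Group plc (R1): 100% × 13% = 13% of Pinebrook Shipping BV.
Aggregating (R2): 36.85% + 6.9% + 13% = 56.75%.

56.75%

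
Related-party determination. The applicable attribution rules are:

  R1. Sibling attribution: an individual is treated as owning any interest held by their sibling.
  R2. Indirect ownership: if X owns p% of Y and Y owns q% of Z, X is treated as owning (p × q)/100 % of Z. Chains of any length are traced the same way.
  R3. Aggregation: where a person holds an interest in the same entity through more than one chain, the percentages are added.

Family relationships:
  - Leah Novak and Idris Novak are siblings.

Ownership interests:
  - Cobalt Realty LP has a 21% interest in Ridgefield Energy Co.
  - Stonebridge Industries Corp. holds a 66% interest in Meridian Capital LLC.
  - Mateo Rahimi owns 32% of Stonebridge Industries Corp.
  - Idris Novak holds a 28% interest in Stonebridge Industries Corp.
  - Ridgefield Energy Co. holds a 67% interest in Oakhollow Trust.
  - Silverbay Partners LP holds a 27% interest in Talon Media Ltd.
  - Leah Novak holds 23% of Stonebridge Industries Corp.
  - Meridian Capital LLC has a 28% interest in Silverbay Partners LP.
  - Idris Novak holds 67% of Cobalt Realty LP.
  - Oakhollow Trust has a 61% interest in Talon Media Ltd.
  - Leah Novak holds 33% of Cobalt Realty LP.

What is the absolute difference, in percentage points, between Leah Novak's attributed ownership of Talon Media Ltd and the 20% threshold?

8.872604

By sibling attribution (R1), Leah Novak is treated as also owning Idris Novak's interest in Stonebridge Industries Corp, giving 23% + 28% = 51%.
By sibling attribution (R1), Leah Novak is treated as also owning Idris Novak's interest in Cobalt Realty LP, giving 33% + 67% = 100%.
Chain via Stonebridge Industries Corp. → Meridian Capital LLC → Silverbay Partners LP (R2): 51% × 66% × 28% × 27% = 2.544696% of Talon Media Ltd.
Chain via Cobalt Realty LP → Ridgefield Energy Co. → Oakhollow Trust (R2): 100% × 21% × 67% × 61% = 8.5827% of Talon Media Ltd.
Aggregating (R3): 2.544696% + 8.5827% = 11.127396%.
11.127396% falls short of the 20% threshold by 8.872604 percentage points.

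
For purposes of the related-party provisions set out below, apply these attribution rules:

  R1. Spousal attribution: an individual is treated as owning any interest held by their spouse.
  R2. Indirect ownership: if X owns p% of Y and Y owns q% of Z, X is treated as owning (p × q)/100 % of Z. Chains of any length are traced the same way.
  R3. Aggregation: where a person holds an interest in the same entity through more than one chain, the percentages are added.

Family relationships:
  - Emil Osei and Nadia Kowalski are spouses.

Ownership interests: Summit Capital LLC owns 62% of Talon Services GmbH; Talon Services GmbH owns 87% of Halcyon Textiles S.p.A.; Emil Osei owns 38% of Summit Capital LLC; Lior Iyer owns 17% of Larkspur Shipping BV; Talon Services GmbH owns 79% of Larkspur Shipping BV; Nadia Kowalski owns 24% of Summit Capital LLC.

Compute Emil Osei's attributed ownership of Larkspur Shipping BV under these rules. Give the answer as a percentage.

30.3676%

By spousal attribution (R1), Emil Osei is treated as also owning Nadia Kowalski's interest in Summit Capital LLC, giving 38% + 24% = 62%.
Chain via Summit Capital LLC → Talon Services GmbH (R2): 62% × 62% × 79% = 30.3676% of Larkspur Shipping BV.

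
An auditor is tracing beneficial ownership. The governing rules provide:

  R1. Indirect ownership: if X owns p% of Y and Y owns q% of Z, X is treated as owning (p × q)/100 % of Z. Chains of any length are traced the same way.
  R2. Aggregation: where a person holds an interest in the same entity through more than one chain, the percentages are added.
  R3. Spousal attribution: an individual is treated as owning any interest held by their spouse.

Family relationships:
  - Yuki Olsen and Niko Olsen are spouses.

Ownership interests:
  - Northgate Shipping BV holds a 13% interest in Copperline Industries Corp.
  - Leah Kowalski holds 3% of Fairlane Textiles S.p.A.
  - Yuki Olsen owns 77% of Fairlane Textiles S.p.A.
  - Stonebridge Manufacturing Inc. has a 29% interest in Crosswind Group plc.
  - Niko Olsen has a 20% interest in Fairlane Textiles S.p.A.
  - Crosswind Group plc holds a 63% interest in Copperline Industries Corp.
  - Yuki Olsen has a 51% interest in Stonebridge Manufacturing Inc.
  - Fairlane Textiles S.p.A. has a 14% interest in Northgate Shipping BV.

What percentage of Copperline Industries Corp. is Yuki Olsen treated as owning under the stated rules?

By spousal attribution (R3), Yuki Olsen is treated as also owning Niko Olsen's interest in Fairlane Textiles S.p.A, giving 77% + 20% = 97%.
Chain via Fairlane Textiles S.p.A. → Northgate Shipping BV (R1): 97% × 14% × 13% = 1.7654% of Copperline Industries Corp.
Chain via Stonebridge Manufacturing Inc. → Crosswind Group plc (R1): 51% × 29% × 63% = 9.3177% of Copperline Industries Corp.
Aggregating (R2): 1.7654% + 9.3177% = 11.0831%.

11.0831%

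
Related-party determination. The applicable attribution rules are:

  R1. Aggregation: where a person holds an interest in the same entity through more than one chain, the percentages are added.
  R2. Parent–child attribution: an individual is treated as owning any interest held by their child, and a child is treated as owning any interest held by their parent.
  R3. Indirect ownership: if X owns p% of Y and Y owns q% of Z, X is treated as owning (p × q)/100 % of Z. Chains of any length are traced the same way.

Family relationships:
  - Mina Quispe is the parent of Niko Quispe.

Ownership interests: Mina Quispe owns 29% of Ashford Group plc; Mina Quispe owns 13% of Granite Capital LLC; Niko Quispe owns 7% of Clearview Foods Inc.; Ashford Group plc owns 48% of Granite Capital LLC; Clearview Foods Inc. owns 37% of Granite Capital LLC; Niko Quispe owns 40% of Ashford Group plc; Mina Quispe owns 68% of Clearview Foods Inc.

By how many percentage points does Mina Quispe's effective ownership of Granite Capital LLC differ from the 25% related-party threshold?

By parent–child attribution (R2), Mina Quispe is treated as also owning Niko Quispe's interest in Clearview Foods Inc, giving 68% + 7% = 75%.
By parent–child attribution (R2), Mina Quispe is treated as also owning Niko Quispe's interest in Ashford Group plc, giving 29% + 40% = 69%.
Chain via Clearview Foods Inc. (R3): 75% × 37% = 27.75% of Granite Capital LLC.
Chain via Ashford Group plc (R3): 69% × 48% = 33.12% of Granite Capital LLC.
Direct interest in Granite Capital LLC: 13%.
Aggregating (R1): 27.75% + 33.12% + 13% = 73.87%.
73.87% exceeds the 25% threshold by 48.87 percentage points.

48.87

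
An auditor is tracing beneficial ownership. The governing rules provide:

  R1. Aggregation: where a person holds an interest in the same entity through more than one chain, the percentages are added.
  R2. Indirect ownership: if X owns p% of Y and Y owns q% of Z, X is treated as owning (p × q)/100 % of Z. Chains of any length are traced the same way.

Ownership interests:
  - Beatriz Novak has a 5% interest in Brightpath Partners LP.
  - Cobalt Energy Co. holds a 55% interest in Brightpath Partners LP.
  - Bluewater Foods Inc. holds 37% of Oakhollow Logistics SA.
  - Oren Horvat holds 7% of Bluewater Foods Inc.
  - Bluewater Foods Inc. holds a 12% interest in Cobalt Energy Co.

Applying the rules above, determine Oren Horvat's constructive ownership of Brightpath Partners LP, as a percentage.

Chain via Bluewater Foods Inc. → Cobalt Energy Co. (R2): 7% × 12% × 55% = 0.462% of Brightpath Partners LP.

0.462%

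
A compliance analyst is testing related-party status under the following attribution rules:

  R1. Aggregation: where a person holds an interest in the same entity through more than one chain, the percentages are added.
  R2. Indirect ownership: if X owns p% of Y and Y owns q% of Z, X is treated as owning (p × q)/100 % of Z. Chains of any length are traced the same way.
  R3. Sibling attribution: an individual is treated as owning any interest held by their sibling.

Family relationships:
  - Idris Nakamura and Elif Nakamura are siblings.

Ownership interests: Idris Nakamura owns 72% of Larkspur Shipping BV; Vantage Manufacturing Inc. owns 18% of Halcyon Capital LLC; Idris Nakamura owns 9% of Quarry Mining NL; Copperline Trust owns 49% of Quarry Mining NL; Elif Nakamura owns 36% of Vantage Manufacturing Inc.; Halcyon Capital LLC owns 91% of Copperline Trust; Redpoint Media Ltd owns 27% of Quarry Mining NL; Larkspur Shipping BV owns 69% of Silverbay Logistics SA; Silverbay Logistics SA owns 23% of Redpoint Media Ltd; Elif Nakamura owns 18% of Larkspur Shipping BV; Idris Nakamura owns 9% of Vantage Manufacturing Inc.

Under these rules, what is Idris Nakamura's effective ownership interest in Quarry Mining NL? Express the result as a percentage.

16.4682%

By sibling attribution (R3), Idris Nakamura is treated as also owning Elif Nakamura's interest in Vantage Manufacturing Inc, giving 9% + 36% = 45%.
By sibling attribution (R3), Idris Nakamura is treated as also owning Elif Nakamura's interest in Larkspur Shipping BV, giving 72% + 18% = 90%.
Chain via Vantage Manufacturing Inc. → Halcyon Capital LLC → Copperline Trust (R2): 45% × 18% × 91% × 49% = 3.61179% of Quarry Mining NL.
Chain via Larkspur Shipping BV → Silverbay Logistics SA → Redpoint Media Ltd (R2): 90% × 69% × 23% × 27% = 3.85641% of Quarry Mining NL.
Direct interest in Quarry Mining NL: 9%.
Aggregating (R1): 3.61179% + 3.85641% + 9% = 16.4682%.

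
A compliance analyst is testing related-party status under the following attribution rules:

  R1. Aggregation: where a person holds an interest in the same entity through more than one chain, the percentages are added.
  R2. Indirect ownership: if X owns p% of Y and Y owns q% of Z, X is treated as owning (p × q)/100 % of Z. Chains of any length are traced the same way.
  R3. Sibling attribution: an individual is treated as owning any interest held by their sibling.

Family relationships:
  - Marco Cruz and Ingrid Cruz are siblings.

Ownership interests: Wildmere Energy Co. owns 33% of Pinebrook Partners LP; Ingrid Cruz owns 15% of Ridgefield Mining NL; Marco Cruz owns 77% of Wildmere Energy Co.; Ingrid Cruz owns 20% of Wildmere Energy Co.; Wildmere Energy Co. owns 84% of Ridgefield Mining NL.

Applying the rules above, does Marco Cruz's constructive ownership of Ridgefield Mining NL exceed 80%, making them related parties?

Yes

By sibling attribution (R3), Marco Cruz is treated as also owning Ingrid Cruz's interest in Wildmere Energy Co, giving 77% + 20% = 97%.
By sibling attribution (R3), Marco Cruz is treated as owning Ingrid Cruz's 15% interest in Ridgefield Mining NL.
Chain via Wildmere Energy Co. (R2): 97% × 84% = 81.48% of Ridgefield Mining NL.
Direct interest in Ridgefield Mining NL: 15%.
Aggregating (R1): 81.48% + 15% = 96.48%.
96.48% exceeds the 80% threshold, so Marco is a related party to Ridgefield Mining NL.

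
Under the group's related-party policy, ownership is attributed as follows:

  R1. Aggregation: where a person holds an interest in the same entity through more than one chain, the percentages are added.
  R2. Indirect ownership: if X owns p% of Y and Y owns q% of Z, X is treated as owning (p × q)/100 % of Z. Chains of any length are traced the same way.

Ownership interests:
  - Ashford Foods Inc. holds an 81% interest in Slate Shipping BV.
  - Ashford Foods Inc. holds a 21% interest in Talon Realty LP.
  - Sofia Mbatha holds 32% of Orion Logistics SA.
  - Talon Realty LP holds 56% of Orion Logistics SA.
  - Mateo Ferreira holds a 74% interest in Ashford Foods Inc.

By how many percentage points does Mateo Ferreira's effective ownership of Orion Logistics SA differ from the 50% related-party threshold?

41.2976

Chain via Ashford Foods Inc. → Talon Realty LP (R2): 74% × 21% × 56% = 8.7024% of Orion Logistics SA.
8.7024% falls short of the 50% threshold by 41.2976 percentage points.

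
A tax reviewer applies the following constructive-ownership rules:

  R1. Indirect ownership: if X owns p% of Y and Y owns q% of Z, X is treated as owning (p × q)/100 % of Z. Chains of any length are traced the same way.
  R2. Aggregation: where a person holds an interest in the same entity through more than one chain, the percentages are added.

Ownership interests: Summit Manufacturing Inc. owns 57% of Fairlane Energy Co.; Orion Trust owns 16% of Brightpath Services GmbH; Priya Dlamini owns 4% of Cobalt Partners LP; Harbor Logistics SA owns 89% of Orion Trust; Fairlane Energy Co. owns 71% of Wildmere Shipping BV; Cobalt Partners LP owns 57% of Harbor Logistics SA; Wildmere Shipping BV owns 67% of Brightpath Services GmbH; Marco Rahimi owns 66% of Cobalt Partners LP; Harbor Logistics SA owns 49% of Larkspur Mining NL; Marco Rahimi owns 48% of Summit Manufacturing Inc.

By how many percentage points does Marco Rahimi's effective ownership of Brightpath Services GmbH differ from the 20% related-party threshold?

1.62776

Chain via Cobalt Partners LP → Harbor Logistics SA → Orion Trust (R1): 66% × 57% × 89% × 16% = 5.357088% of Brightpath Services GmbH.
Chain via Summit Manufacturing Inc. → Fairlane Energy Co. → Wildmere Shipping BV (R1): 48% × 57% × 71% × 67% = 13.015152% of Brightpath Services GmbH.
Aggregating (R2): 5.357088% + 13.015152% = 18.37224%.
18.37224% falls short of the 20% threshold by 1.62776 percentage points.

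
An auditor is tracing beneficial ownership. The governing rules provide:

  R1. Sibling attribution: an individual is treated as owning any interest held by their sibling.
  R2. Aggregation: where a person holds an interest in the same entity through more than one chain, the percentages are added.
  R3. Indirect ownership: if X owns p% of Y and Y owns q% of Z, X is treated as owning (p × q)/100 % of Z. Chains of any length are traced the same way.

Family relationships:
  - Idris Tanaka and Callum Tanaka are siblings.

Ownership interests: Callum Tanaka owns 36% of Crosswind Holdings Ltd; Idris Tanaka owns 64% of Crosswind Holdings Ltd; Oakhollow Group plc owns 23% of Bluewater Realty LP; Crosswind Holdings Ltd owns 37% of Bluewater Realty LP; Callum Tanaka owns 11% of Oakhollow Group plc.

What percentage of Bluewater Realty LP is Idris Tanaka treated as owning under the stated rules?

39.53%

By sibling attribution (R1), Idris Tanaka is treated as also owning Callum Tanaka's interest in Crosswind Holdings Ltd, giving 64% + 36% = 100%.
By sibling attribution (R1), Idris Tanaka is treated as owning Callum Tanaka's 11% interest in Oakhollow Group plc.
Chain via Crosswind Holdings Ltd (R3): 100% × 37% = 37% of Bluewater Realty LP.
Chain via Oakhollow Group plc (R3): 11% × 23% = 2.53% of Bluewater Realty LP.
Aggregating (R2): 37% + 2.53% = 39.53%.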